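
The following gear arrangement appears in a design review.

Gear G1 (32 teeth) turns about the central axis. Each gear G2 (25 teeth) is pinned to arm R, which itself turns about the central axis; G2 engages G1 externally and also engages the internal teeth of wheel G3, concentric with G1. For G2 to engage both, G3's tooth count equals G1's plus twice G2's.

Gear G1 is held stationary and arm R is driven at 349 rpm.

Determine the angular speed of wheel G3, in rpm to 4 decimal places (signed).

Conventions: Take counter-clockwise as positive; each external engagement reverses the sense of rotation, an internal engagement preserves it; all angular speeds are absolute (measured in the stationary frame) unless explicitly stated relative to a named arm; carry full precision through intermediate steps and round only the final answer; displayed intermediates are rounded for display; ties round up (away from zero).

class = planetary set [G3 = 32+2·25 = 82; Willis about the carrier]
normalise by the input: solve with ω_arm = 1, then scale by 349 rpm
ring teeth: 32 + 2·25 = 82
32(ω_sun−ω_arm) = −82(ω_ring−ω_arm),  ω_sun = 0, ω_arm = 1
ω_ring = 1 − (32/82)(0−1) = 57/41
scale: ω_ring = 57/41 × 349 rpm = +485.1951 rpm

+485.1951 rpm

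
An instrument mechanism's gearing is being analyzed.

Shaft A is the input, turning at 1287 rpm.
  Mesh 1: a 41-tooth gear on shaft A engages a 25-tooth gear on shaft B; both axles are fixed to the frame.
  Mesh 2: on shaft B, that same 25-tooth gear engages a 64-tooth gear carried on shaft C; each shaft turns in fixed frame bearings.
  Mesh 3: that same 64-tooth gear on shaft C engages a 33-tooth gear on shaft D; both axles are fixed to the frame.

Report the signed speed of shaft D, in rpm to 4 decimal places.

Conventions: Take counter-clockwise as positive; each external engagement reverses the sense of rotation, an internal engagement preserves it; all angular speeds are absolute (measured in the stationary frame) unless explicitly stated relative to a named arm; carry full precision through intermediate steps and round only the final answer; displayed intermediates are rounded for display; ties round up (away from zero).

recognized (4 fixed axles, 3 meshes): fixed-axis compound train
mesh 1 [41T→25T]: ω = 1287.0000×41/25 = 2110.6800 rpm, sense flips to −
mesh 2 [25T→64T]: ω = 2110.6800×25/64 = 824.4844 rpm, sense flips to +
mesh 3 [64T→33T]: ω = 824.4844×64/33 = 1599.0000 rpm, sense flips to −
signed output speed = -1599.0000 rpm

-1599.0000 rpm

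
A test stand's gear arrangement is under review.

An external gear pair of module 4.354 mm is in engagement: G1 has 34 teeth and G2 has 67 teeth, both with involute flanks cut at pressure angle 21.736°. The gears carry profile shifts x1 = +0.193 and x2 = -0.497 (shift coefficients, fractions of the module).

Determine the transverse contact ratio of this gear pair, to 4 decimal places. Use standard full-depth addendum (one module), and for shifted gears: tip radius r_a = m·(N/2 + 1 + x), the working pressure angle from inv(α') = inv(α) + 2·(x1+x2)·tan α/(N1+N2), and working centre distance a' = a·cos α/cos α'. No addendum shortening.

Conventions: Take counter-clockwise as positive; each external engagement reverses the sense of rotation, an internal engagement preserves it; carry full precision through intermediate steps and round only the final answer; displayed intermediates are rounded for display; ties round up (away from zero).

1.6768

topology: single-mesh involute geometry — m = 4.354, 34T/67T pair
base radii: r_b1 = 68.755325, r_b2 = 135.488435
tip radii: r_a1 = 79.212322, r_a2 = 148.049062
inv(α') = inv(21.736°) + 2·(+0.193-0.497)·tan α/(34+67) = 0.01691162  ⇒  α' = 20.83002°
a' = a·cos α / cos α' = 219.8770·cos 21.736°/cos 20.83002° = 218.526789
action lengths: √(r_a1²−r_b1²) = 39.335699, √(r_a2²−r_b2²) = 59.677539
base pitch p_b = π·m·cos α = 12.705954
CR = (39.335699 + 59.677539 − 218.526789·sin 20.83002°)/12.705954 = 1.676837
contact ratio ≈ 1.6768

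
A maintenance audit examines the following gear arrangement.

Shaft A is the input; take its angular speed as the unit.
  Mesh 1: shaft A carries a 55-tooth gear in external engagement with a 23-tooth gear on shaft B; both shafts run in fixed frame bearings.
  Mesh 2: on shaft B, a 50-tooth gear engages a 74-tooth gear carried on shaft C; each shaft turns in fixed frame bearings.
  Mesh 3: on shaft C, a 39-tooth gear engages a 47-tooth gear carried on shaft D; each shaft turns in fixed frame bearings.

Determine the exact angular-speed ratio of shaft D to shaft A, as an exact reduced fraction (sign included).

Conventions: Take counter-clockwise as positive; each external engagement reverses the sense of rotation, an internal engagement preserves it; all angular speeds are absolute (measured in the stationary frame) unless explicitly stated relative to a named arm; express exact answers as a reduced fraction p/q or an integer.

-53625/39997

class = fixed-axis compound train [3 meshes; 3 ratios multiply, 3 sense flips]
mesh 1 [55T→23T]: running ratio 55/23, sense −
mesh 2 [50T→74T]: running ratio 1375/851, sense +
mesh 3 [39T→47T]: running ratio 53625/39997, sense −
ω_out/ω_in = -53625/39997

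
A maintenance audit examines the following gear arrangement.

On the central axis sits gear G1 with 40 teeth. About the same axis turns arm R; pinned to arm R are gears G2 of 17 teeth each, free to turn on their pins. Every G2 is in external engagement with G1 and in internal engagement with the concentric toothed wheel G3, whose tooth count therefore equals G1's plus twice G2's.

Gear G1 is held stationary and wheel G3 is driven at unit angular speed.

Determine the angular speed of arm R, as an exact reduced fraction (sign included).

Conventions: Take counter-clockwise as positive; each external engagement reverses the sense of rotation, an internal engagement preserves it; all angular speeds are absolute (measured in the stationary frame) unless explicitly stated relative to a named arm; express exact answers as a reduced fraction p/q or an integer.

recognized (axles ride arm R): planetary set, 40/17/74 teeth
ring teeth: 40 + 2·17 = 74
40(ω_sun−ω_arm) = −74(ω_ring−ω_arm),  ω_sun = 0, ω_ring = 1
40(0−ω_arm) = −74(1−ω_arm)  ⇒  114·ω_arm = 74  ⇒  ω_arm = 37/57
exact speed ratio = 37/57

37/57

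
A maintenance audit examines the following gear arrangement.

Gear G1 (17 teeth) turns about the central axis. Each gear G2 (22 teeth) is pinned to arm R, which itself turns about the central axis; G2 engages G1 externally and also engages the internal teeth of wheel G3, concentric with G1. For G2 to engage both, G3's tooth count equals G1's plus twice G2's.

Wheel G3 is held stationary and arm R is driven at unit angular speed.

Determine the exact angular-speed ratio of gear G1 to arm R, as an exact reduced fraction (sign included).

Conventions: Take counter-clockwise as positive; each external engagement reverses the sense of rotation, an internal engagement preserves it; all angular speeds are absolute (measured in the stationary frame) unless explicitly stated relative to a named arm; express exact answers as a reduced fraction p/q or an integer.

planetary set (17T centre, 22T on arm, 61T internal) — Willis relation
ring teeth: 17 + 2·22 = 61
17(ω_sun−ω_arm) = −61(ω_ring−ω_arm),  ω_ring = 0, ω_arm = 1
ω_sun = 1 − (61/17)(0−1) = 78/17
ω_out/ω_in = 78/17

78/17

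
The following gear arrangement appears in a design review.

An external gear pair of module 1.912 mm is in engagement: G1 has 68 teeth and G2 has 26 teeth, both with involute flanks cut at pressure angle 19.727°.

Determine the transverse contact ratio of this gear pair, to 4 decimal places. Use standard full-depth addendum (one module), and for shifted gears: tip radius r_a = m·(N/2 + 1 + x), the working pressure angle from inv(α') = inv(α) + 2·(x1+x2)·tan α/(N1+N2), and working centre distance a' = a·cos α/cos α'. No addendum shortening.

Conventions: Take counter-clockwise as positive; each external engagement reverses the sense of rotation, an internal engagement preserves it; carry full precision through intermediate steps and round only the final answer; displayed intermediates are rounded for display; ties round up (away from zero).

1.7259

class = single-mesh tooth geometry [involute pair 68T × 26T, m = 1.912]
base radii: r_b1 = 61.192784, r_b2 = 23.397241
tip radii: r_a1 = 66.920000, r_a2 = 26.768000
no profile shift: α' = α, a' = a
action lengths: √(r_a1²−r_b1²) = 27.087444, √(r_a2²−r_b2²) = 13.003651
base pitch p_b = π·m·cos α = 5.654200
CR = (27.087444 + 13.003651 − 89.864000·sin 19.72700°)/5.654200 = 1.725885
contact ratio ≈ 1.7259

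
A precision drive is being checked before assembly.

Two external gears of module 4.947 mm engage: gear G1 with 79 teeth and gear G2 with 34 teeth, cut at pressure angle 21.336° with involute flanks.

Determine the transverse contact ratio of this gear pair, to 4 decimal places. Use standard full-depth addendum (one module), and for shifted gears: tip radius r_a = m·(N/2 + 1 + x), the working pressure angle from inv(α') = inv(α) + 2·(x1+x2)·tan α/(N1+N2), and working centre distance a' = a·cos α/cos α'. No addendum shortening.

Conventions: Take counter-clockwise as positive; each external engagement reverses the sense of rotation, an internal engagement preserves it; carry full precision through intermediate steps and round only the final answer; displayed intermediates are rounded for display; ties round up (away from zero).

topology: single-mesh involute geometry — m = 4.947, 79T/34T pair
base radii: r_b1 = 182.013887, r_b2 = 78.335091
tip radii: r_a1 = 200.353500, r_a2 = 89.046000
no profile shift: α' = α, a' = a
action lengths: √(r_a1²−r_b1²) = 83.740492, √(r_a2²−r_b2²) = 42.341513
base pitch p_b = π·m·cos α = 14.476291
CR = (83.740492 + 42.341513 − 279.505500·sin 21.33600°)/14.476291 = 1.684664
contact ratio ≈ 1.6847

1.6847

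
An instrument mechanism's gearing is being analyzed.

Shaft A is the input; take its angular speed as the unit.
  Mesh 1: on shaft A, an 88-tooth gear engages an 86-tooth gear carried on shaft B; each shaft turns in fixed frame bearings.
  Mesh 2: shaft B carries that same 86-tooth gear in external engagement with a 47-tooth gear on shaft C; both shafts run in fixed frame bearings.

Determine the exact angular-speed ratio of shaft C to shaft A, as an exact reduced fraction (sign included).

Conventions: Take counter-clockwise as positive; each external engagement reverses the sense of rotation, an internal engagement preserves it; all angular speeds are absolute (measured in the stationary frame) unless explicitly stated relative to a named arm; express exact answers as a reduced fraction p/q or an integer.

class = fixed-axis compound train [2 meshes; 2 ratios multiply, 2 sense flips]
mesh 1 [88T→86T]: running ratio 44/43, sense −
mesh 2 [86T→47T]: running ratio 88/47, sense +
ω_out/ω_in = 88/47

88/47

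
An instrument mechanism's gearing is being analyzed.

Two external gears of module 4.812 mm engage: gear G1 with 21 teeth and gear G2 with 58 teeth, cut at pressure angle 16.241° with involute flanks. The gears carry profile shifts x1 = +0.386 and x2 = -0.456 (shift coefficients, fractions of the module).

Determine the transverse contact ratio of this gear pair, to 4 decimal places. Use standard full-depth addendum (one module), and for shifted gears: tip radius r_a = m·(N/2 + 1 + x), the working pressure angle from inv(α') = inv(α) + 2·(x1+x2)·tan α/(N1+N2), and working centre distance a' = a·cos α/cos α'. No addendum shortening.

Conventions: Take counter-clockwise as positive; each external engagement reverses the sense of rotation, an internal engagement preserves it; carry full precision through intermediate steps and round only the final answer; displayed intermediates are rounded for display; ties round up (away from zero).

class = single-mesh tooth geometry [involute pair 21T × 58T, m = 4.812]
base radii: r_b1 = 48.509699, r_b2 = 133.979169
tip radii: r_a1 = 57.195432, r_a2 = 142.165728
inv(α') = inv(16.241°) + 2·(+0.386-0.456)·tan α/(21+58) = 0.00732785  ⇒  α' = 15.88424°
a' = a·cos α / cos α' = 190.0740·cos 16.241°/cos 15.88424° = 189.733534
action lengths: √(r_a1²−r_b1²) = 30.300603, √(r_a2²−r_b2²) = 47.546571
base pitch p_b = π·m·cos α = 14.514068
CR = (30.300603 + 47.546571 − 189.733534·sin 15.88424°)/14.514068 = 1.785724
contact ratio ≈ 1.7857

1.7857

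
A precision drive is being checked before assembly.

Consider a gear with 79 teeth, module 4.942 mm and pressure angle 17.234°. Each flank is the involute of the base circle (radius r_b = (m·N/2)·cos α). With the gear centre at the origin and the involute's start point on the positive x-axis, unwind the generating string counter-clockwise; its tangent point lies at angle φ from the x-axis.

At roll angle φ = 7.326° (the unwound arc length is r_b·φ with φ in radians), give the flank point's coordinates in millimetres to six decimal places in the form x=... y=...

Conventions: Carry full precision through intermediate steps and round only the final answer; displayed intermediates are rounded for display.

x=187.962505 y=0.129703

recognized (one wheel, involute flank): single-mesh tooth geometry, m = 4.942, N = 79
pitch radius r_p = m·N/2 = 4.942·79/2 = 195.209000
base radius r_b = r_p·cos α = 195.209000·cos 17.234° = 186.444646
roll angle φ = 7.326° = 0.12786282 rad
x = r_b·(cos φ + φ·sin φ) = 187.962505
y = r_b·(sin φ − φ·cos φ) = 0.129703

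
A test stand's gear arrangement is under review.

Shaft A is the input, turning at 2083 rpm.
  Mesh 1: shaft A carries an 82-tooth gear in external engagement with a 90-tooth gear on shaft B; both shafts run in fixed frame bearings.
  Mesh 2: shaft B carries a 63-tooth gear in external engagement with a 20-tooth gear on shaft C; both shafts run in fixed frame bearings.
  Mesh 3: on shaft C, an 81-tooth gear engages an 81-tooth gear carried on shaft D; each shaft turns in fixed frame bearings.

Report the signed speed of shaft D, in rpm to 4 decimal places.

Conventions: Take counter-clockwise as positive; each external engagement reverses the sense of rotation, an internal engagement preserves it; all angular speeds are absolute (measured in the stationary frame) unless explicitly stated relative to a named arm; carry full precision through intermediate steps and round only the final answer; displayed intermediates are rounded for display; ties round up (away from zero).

-5978.2100 rpm

3-mesh fixed-axis compound train (all bearings frame-fixed)
mesh 1 [82T→90T]: ω = 2083.0000×82/90 = 1897.8444 rpm, sense flips to −
mesh 2 [63T→20T]: ω = 1897.8444×63/20 = 5978.2100 rpm, sense flips to +
mesh 3 [81T→81T]: ω = 5978.2100×81/81 = 5978.2100 rpm, sense flips to −
signed output speed = -5978.2100 rpm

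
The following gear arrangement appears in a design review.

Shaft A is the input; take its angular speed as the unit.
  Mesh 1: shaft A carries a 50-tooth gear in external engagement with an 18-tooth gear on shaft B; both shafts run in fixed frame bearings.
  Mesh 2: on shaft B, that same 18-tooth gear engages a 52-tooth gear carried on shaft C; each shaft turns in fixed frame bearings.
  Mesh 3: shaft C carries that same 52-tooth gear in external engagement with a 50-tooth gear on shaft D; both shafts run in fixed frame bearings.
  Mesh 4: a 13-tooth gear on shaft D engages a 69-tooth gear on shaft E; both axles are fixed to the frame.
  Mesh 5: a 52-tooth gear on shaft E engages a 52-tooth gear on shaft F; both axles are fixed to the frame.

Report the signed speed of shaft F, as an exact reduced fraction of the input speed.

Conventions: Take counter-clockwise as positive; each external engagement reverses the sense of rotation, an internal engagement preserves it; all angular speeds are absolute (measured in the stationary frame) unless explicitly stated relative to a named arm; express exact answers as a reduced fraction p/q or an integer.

-13/69

5-mesh fixed-axis compound train (all bearings frame-fixed)
mesh 1 [50T→18T]: |ω|/ω_in = 1×50/18 = 25/9, sense flips to −
mesh 2 [18T→52T]: |ω|/ω_in = (25/9)×18/52 = 25/26, sense flips to +
mesh 3 [52T→50T]: |ω|/ω_in = (25/26)×52/50 = 1, sense flips to −
mesh 4 [13T→69T]: |ω|/ω_in = 1×13/69 = 13/69, sense flips to +
mesh 5 [52T→52T]: |ω|/ω_in = (13/69)×52/52 = 13/69, sense flips to −
signed output speed (× input speed) = -13/69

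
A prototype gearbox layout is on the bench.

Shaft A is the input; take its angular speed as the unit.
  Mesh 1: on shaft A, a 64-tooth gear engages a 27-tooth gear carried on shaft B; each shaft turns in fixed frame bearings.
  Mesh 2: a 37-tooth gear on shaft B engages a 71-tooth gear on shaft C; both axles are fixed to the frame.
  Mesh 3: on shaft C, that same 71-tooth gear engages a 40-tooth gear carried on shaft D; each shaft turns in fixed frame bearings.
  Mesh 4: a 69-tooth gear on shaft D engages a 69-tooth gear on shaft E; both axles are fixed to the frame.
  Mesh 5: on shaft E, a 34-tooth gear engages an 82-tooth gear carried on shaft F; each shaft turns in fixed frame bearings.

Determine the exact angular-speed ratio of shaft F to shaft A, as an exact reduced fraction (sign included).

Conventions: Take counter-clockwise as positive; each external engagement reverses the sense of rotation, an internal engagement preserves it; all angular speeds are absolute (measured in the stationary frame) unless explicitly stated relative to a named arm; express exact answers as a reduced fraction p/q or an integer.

class = fixed-axis compound train [5 meshes; 5 ratios multiply, 5 sense flips]
mesh 1 [64T→27T]: running ratio 64/27, sense −
mesh 2 [37T→71T]: running ratio 2368/1917, sense +
mesh 3 [71T→40T]: running ratio 296/135, sense −
mesh 4 [69T→69T]: running ratio 296/135, sense +
mesh 5 [34T→82T]: running ratio 5032/5535, sense −
ω_out/ω_in = -5032/5535

-5032/5535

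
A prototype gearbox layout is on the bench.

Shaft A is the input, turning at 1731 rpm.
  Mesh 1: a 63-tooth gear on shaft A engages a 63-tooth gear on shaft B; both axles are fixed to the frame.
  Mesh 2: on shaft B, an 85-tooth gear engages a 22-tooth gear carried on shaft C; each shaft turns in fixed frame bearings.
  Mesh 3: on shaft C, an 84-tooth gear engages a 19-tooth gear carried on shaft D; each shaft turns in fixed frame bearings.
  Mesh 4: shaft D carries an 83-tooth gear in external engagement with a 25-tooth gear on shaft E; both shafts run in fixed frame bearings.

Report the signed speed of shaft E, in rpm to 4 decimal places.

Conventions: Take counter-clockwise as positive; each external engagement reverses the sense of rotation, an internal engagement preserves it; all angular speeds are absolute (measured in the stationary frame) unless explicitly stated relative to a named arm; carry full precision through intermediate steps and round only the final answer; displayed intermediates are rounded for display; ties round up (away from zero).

+98165.0928 rpm

recognized (5 fixed axles, 4 meshes): fixed-axis compound train
mesh 1 [63T→63T]: ω = 1731.0000×63/63 = 1731.0000 rpm, sense flips to −
mesh 2 [85T→22T]: ω = 1731.0000×85/22 = 6687.9545 rpm, sense flips to +
mesh 3 [84T→19T]: ω = 6687.9545×84/19 = 29567.7990 rpm, sense flips to −
mesh 4 [83T→25T]: ω = 29567.7990×83/25 = 98165.0928 rpm, sense flips to +
signed output speed = +98165.0928 rpm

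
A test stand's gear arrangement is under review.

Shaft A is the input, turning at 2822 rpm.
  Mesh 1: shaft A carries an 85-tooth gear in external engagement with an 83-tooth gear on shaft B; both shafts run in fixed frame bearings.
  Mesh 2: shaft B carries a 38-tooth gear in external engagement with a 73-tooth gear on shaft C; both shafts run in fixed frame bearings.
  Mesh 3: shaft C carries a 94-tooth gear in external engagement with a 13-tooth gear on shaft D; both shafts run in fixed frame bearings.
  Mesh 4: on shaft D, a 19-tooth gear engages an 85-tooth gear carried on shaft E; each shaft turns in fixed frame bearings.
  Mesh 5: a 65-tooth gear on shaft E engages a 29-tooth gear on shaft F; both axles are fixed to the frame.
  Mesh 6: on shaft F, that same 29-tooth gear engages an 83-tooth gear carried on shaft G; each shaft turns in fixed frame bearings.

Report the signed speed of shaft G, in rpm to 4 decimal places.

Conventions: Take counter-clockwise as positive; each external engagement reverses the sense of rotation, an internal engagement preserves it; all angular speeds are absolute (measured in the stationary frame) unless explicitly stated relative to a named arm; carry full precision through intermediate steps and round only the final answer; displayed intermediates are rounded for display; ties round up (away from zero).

class = fixed-axis compound train [6 meshes; 6 ratios multiply, 6 sense flips]
mesh 1 [85T→83T]: ω = 2822.0000×85/83 = 2890.0000 rpm, sense flips to −
mesh 2 [38T→73T]: ω = 2890.0000×38/73 = 1504.3836 rpm, sense flips to +
mesh 3 [94T→13T]: ω = 1504.3836×94/13 = 10877.8504 rpm, sense flips to −
mesh 4 [19T→85T]: ω = 10877.8504×19/85 = 2431.5195 rpm, sense flips to +
mesh 5 [65T→29T]: ω = 2431.5195×65/29 = 5449.9575 rpm, sense flips to −
mesh 6 [29T→83T]: ω = 5449.9575×29/83 = 1904.2020 rpm, sense flips to +
signed output speed = +1904.2020 rpm

+1904.2020 rpm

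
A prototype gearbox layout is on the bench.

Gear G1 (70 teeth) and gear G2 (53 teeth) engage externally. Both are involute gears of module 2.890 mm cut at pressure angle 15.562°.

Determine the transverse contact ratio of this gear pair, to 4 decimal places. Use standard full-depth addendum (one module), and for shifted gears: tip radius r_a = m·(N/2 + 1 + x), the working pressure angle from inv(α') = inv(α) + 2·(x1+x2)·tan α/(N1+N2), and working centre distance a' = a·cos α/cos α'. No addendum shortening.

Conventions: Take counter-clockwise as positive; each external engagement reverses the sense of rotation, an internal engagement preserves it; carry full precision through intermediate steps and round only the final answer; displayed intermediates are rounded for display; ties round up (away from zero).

2.0954

class = single-mesh tooth geometry [involute pair 70T × 53T, m = 2.890]
base radii: r_b1 = 97.441913, r_b2 = 73.777448
tip radii: r_a1 = 104.040000, r_a2 = 79.475000
no profile shift: α' = α, a' = a
action lengths: √(r_a1²−r_b1²) = 36.460873, √(r_a2²−r_b2²) = 29.549344
base pitch p_b = π·m·cos α = 8.746366
CR = (36.460873 + 29.549344 − 177.735000·sin 15.56200°)/8.746366 = 2.095419
contact ratio ≈ 2.0954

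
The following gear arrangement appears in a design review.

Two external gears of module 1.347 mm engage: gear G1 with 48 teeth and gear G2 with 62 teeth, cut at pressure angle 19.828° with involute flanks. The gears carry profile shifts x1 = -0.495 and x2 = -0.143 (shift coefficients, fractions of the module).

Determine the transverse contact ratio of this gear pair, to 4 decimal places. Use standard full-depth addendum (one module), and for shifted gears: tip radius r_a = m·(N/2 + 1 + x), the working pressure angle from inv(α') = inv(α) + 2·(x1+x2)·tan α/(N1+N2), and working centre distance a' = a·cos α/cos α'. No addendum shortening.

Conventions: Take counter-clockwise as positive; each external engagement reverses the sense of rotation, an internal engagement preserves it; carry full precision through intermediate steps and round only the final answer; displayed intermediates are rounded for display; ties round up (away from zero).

single-mesh involute tooth geometry (48T engaging 62T at module 1.347)
base radii: r_b1 = 30.411438, r_b2 = 39.281441
tip radii: r_a1 = 33.008235, r_a2 = 42.911379
inv(α') = inv(19.828°) + 2·(-0.495-0.143)·tan α/(48+62) = 0.01032774  ⇒  α' = 17.76182°
a' = a·cos α / cos α' = 74.0850·cos 19.828°/cos 17.76182° = 73.181218
action lengths: √(r_a1²−r_b1²) = 12.833082, √(r_a2²−r_b2²) = 17.272951
base pitch p_b = π·m·cos α = 3.980848
CR = (12.833082 + 17.272951 − 73.181218·sin 17.76182°)/3.980848 = 1.954687
contact ratio ≈ 1.9547

1.9547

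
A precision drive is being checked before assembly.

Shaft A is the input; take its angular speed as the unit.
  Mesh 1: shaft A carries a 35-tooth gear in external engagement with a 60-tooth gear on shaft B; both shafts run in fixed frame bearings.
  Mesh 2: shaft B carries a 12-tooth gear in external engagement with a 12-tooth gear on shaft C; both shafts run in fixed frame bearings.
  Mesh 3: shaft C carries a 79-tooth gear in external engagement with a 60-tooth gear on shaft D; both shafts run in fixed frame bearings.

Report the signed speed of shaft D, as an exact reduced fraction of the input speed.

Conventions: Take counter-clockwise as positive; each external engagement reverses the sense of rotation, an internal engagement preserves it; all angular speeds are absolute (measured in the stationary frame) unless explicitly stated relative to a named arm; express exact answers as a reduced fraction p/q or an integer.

-553/720

3-mesh fixed-axis compound train (all bearings frame-fixed)
mesh 1 [35T→60T]: |ω|/ω_in = 1×35/60 = 7/12, sense flips to −
mesh 2 [12T→12T]: |ω|/ω_in = (7/12)×12/12 = 7/12, sense flips to +
mesh 3 [79T→60T]: |ω|/ω_in = (7/12)×79/60 = 553/720, sense flips to −
signed output speed (× input speed) = -553/720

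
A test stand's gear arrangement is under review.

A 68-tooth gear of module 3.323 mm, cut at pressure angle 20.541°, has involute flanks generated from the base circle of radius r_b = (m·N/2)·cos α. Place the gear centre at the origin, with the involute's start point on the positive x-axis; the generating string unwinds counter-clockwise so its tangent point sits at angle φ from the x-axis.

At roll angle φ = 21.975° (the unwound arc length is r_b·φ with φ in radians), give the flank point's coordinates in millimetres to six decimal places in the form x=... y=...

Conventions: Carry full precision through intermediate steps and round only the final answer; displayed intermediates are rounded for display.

x=113.296418 y=1.960542

topology: single-mesh involute geometry — m = 3.323, N = 68
pitch radius r_p = m·N/2 = 3.323·68/2 = 112.982000
base radius r_b = r_p·cos α = 112.982000·cos 20.541° = 105.798757
roll angle φ = 21.975° = 0.38353610 rad
x = r_b·(cos φ + φ·sin φ) = 113.296418
y = r_b·(sin φ − φ·cos φ) = 1.960542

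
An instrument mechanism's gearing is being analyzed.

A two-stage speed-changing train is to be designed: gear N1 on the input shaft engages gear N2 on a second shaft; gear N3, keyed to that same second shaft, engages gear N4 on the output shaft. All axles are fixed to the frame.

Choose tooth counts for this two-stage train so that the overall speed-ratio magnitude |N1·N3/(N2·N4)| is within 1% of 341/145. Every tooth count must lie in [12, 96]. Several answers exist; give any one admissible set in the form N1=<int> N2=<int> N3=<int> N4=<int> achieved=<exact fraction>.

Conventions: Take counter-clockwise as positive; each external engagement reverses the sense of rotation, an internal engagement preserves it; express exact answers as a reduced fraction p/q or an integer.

class = fixed-axis compound train [2-stage, 341/145 wanted]
target = 341/145 in lowest terms: an exact hit needs N1·N3 = k·341 and N2·N4 = k·145 for one integer k, every count in [12, 96]; additionally prefer no 1:1 stage (N1 ≠ N2, N3 ≠ N4)
k = 1…2: no 1:1-free in-range split of k·341 and k·145 into factor pairs; take k = 3
k = 3: N1·N3 = 1023 = 31·33, N2·N4 = 435 = 15·29
achieved = 31·33/(15·29) = 341/145; |achieved − target| = 0 ≤ 341/14500 ✓

N1=31 N2=15 N3=33 N4=29 achieved=341/145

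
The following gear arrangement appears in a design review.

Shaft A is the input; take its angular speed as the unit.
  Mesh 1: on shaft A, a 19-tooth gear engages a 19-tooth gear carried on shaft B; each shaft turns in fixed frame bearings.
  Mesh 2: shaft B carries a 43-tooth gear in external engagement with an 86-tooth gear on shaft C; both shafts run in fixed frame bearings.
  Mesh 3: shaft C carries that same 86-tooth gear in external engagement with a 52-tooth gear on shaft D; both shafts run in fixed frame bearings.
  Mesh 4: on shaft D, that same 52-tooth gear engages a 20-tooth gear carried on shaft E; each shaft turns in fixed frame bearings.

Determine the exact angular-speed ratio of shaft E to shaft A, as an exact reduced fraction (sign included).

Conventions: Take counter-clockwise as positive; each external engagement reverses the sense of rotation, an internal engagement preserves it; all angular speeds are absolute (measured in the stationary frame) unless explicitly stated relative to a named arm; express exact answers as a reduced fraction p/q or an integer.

class = fixed-axis compound train [4 meshes; 4 ratios multiply, 4 sense flips]
mesh 1 [19T→19T]: running ratio 1, sense −
mesh 2 [43T→86T]: running ratio 1/2, sense +
mesh 3 [86T→52T]: running ratio 43/52, sense −
mesh 4 [52T→20T]: running ratio 43/20, sense +
ω_out/ω_in = 43/20

43/20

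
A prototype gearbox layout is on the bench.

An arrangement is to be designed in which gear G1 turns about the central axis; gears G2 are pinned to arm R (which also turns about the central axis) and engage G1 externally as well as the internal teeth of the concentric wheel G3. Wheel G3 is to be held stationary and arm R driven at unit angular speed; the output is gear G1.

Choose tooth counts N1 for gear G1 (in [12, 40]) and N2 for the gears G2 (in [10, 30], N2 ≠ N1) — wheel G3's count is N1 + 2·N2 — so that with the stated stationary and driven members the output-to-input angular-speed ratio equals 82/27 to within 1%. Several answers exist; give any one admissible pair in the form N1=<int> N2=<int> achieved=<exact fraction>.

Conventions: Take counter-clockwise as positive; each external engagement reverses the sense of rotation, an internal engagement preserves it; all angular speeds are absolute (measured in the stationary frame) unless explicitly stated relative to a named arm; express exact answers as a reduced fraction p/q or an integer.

design class (target 82/27): planetary set
Willis with ω_ring = 0: ω_sun/ω_arm = (N1+N3)/N1; set equal to 82/27  ⇒  N3/N1 = 82/27 − 1 = 55/27
N3 = N1 + 2·N2  ⇒  N2/N1 = (N3/N1 − 1)/2 = (55/27 − 1)/2 = 14/27
smallest multiple with N1 ≥ 12 and N2 ≥ 10: k = 1  ⇒  N1 = 1·27 = 27, N2 = 1·14 = 14 (N1 ≤ 40, N2 ≤ 30, N2 ≠ N1 ✓), N3 = 27 + 2·14 = 55
check: (N1+N3)/N1 with N1 = 27, N3 = 55 gives 82/27; |achieved − target| = 0 ≤ 41/1350 ✓

N1=27 N2=14 achieved=82/27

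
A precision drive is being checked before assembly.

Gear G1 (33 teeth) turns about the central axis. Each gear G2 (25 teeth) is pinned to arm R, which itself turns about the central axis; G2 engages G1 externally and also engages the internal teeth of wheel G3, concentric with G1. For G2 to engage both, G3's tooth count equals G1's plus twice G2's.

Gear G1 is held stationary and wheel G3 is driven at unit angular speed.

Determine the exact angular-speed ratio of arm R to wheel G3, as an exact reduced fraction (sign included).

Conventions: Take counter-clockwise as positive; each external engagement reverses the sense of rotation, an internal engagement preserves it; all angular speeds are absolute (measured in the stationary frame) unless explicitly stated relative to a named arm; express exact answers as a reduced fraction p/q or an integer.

topology: planetary set — G1 33T / G2 25T / G3 83T, arm = carrier (Willis)
ring teeth: 33 + 2·25 = 83
33(ω_sun−ω_arm) = −83(ω_ring−ω_arm),  ω_sun = 0, ω_ring = 1
33(0−ω_arm) = −83(1−ω_arm)  ⇒  116·ω_arm = 83  ⇒  ω_arm = 83/116
ω_out/ω_in = 83/116

83/116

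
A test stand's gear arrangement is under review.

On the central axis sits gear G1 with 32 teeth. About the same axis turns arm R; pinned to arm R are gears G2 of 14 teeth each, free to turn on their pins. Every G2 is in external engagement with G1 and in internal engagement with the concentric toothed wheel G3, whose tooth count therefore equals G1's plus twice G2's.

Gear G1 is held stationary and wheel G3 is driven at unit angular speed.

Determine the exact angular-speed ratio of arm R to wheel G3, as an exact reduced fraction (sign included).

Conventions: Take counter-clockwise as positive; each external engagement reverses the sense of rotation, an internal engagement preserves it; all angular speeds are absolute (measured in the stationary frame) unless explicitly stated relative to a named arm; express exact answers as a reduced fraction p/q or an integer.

15/23

planetary set (32T centre, 14T on arm, 60T internal) — Willis relation
ring teeth: 32 + 2·14 = 60
32(ω_sun−ω_arm) = −60(ω_ring−ω_arm),  ω_sun = 0, ω_ring = 1
32(0−ω_arm) = −60(1−ω_arm)  ⇒  92·ω_arm = 60  ⇒  ω_arm = 15/23
ω_out/ω_in = 15/23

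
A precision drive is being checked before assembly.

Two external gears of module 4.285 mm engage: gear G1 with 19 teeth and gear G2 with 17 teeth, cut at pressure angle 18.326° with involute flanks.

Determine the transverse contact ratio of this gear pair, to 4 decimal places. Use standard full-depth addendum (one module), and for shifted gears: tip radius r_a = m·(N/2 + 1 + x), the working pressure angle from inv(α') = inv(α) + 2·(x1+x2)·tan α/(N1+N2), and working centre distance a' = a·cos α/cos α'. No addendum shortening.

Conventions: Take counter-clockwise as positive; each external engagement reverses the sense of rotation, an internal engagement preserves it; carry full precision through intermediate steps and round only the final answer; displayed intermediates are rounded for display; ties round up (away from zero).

class = single-mesh tooth geometry [involute pair 19T × 17T, m = 4.285]
base radii: r_b1 = 38.642933, r_b2 = 34.575256
tip radii: r_a1 = 44.992500, r_a2 = 40.707500
no profile shift: α' = α, a' = a
action lengths: √(r_a1²−r_b1²) = 23.044495, √(r_a2²−r_b2²) = 21.486093
base pitch p_b = π·m·cos α = 12.778985
CR = (23.044495 + 21.486093 − 77.130000·sin 18.32600°)/12.778985 = 1.586912
contact ratio ≈ 1.5869

1.5869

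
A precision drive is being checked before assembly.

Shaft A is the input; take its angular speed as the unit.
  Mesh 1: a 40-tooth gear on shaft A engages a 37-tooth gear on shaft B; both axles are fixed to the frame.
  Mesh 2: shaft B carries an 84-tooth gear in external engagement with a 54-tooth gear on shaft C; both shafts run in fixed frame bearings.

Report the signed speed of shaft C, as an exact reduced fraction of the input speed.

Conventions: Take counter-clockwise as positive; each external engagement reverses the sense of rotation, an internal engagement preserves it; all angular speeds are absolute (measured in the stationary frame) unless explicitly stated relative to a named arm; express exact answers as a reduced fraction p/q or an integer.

560/333

2-mesh fixed-axis compound train (all bearings frame-fixed)
mesh 1 [40T→37T]: |ω|/ω_in = 1×40/37 = 40/37, sense flips to −
mesh 2 [84T→54T]: |ω|/ω_in = (40/37)×84/54 = 560/333, sense flips to +
signed output speed (× input speed) = 560/333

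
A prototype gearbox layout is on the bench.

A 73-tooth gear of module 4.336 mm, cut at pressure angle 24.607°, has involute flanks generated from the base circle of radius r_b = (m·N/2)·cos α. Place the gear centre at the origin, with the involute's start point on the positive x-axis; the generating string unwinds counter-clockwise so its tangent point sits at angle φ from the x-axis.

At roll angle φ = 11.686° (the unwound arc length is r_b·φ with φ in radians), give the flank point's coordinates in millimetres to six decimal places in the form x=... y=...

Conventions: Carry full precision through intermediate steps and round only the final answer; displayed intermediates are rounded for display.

topology: single-mesh involute geometry — m = 4.336, N = 73
pitch radius r_p = m·N/2 = 4.336·73/2 = 158.264000
base radius r_b = r_p·cos α = 158.264000·cos 24.607° = 143.891293
roll angle φ = 11.686° = 0.20395918 rad
x = r_b·(cos φ + φ·sin φ) = 146.853132
y = r_b·(sin φ − φ·cos φ) = 0.405261

x=146.853132 y=0.405261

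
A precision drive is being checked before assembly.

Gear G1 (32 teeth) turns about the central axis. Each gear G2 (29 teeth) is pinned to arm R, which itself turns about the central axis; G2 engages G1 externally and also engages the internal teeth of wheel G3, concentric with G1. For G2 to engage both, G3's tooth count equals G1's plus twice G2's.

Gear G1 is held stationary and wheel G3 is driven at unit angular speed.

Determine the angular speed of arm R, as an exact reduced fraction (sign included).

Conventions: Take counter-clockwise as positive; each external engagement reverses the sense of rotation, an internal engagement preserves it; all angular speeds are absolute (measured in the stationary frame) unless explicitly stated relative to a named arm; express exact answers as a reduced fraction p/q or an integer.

45/61

recognized (axles ride arm R): planetary set, 32/29/90 teeth
ring teeth: 32 + 2·29 = 90
32(ω_sun−ω_arm) = −90(ω_ring−ω_arm),  ω_sun = 0, ω_ring = 1
32(0−ω_arm) = −90(1−ω_arm)  ⇒  122·ω_arm = 90  ⇒  ω_arm = 45/61
exact speed ratio = 45/61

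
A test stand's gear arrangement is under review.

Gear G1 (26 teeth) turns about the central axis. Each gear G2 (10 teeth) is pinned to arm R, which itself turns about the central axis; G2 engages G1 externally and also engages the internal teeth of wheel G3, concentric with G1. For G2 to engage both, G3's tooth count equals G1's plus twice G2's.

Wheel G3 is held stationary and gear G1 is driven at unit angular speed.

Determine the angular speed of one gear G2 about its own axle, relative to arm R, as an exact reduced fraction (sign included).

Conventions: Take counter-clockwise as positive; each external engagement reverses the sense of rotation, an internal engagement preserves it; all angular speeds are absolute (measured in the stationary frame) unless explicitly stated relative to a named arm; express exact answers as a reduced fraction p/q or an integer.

recognized (axles ride arm R): planetary set, 26/10/46 teeth
ring teeth: 26 + 2·10 = 46
26(ω_sun−ω_arm) = −46(ω_ring−ω_arm),  ω_ring = 0, ω_sun = 1
26(1−ω_arm) = −46(0−ω_arm)  ⇒  72·ω_arm = 26  ⇒  ω_arm = 13/36
sun–planet mesh: 26·(1−13/36) = −10·(ω_p−ω_arm)  ⇒  ω_p−ω_arm = -299/180
exact speed ratio = -299/180

-299/180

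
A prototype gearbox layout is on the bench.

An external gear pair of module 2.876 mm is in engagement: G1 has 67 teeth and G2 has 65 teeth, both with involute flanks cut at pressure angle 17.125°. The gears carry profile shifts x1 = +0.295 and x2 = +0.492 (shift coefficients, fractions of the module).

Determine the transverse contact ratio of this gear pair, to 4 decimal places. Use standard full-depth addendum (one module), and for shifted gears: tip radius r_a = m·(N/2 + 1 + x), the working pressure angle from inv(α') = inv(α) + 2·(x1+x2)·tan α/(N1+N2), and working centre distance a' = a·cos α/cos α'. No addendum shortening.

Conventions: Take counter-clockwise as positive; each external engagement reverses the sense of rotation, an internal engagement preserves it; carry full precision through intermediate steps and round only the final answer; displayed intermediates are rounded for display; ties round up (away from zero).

1.8690

single-mesh involute tooth geometry (67T engaging 65T at module 2.876)
base radii: r_b1 = 92.074464, r_b2 = 89.325972
tip radii: r_a1 = 100.070420, r_a2 = 97.760992
inv(α') = inv(17.125°) + 2·(+0.295+0.492)·tan α/(67+65) = 0.01290430  ⇒  α' = 19.09098°
a' = a·cos α / cos α' = 189.8160·cos 17.125°/cos 19.09098° = 191.958053
action lengths: √(r_a1²−r_b1²) = 39.196710, √(r_a2²−r_b2²) = 39.725083
base pitch p_b = π·m·cos α = 8.634641
CR = (39.196710 + 39.725083 − 191.958053·sin 19.09098°)/8.634641 = 1.869010
contact ratio ≈ 1.8690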